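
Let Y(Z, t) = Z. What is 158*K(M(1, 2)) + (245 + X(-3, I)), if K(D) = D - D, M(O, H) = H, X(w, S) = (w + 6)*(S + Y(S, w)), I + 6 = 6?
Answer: 245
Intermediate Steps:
I = 0 (I = -6 + 6 = 0)
X(w, S) = 2*S*(6 + w) (X(w, S) = (w + 6)*(S + S) = (6 + w)*(2*S) = 2*S*(6 + w))
K(D) = 0
158*K(M(1, 2)) + (245 + X(-3, I)) = 158*0 + (245 + 2*0*(6 - 3)) = 0 + (245 + 2*0*3) = 0 + (245 + 0) = 0 + 245 = 245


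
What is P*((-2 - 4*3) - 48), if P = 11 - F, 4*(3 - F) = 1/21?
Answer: -20863/42 ≈ -496.74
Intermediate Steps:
F = 251/84 (F = 3 - ¼/21 = 3 - ¼*1/21 = 3 - 1/84 = 251/84 ≈ 2.9881)
P = 673/84 (P = 11 - 1*251/84 = 11 - 251/84 = 673/84 ≈ 8.0119)
P*((-2 - 4*3) - 48) = 673*((-2 - 4*3) - 48)/84 = 673*((-2 - 12) - 48)/84 = 673*(-14 - 48)/84 = (673/84)*(-62) = -20863/42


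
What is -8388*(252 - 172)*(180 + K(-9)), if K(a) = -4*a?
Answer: -144944640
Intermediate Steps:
-8388*(252 - 172)*(180 + K(-9)) = -8388*(252 - 172)*(180 - 4*(-9)) = -671040*(180 + 36) = -671040*216 = -8388*17280 = -144944640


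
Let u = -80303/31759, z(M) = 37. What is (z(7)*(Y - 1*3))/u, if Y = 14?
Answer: -12925913/80303 ≈ -160.96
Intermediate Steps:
u = -80303/31759 (u = -80303*1/31759 = -80303/31759 ≈ -2.5285)
(z(7)*(Y - 1*3))/u = (37*(14 - 1*3))/(-80303/31759) = (37*(14 - 3))*(-31759/80303) = (37*11)*(-31759/80303) = 407*(-31759/80303) = -12925913/80303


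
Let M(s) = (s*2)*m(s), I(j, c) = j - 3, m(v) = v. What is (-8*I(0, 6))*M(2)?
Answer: 192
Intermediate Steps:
I(j, c) = -3 + j
M(s) = 2*s² (M(s) = (s*2)*s = (2*s)*s = 2*s²)
(-8*I(0, 6))*M(2) = (-8*(-3 + 0))*(2*2²) = (-8*(-3))*(2*4) = 24*8 = 192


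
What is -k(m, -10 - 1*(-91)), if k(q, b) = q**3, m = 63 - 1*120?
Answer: 185193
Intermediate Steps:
m = -57 (m = 63 - 120 = -57)
-k(m, -10 - 1*(-91)) = -1*(-57)**3 = -1*(-185193) = 185193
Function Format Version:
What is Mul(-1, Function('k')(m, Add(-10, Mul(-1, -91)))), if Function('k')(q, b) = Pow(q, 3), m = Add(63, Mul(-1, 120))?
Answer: 185193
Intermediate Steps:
m = -57 (m = Add(63, -120) = -57)
Mul(-1, Function('k')(m, Add(-10, Mul(-1, -91)))) = Mul(-1, Pow(-57, 3)) = Mul(-1, -185193) = 185193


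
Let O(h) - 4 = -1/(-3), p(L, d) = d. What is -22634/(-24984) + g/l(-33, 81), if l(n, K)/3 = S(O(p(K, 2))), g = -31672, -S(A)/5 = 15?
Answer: 14747887/104100 ≈ 141.67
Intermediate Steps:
O(h) = 13/3 (O(h) = 4 - 1/(-3) = 4 - 1*(-⅓) = 4 + ⅓ = 13/3)
S(A) = -75 (S(A) = -5*15 = -75)
l(n, K) = -225 (l(n, K) = 3*(-75) = -225)
-22634/(-24984) + g/l(-33, 81) = -22634/(-24984) - 31672/(-225) = -22634*(-1/24984) - 31672*(-1/225) = 11317/12492 + 31672/225 = 14747887/104100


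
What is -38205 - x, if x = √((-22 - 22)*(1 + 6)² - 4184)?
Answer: -38205 - 2*I*√1585 ≈ -38205.0 - 79.624*I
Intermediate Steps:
x = 2*I*√1585 (x = √(-44*7² - 4184) = √(-44*49 - 4184) = √(-2156 - 4184) = √(-6340) = 2*I*√1585 ≈ 79.624*I)
-38205 - x = -38205 - 2*I*√1585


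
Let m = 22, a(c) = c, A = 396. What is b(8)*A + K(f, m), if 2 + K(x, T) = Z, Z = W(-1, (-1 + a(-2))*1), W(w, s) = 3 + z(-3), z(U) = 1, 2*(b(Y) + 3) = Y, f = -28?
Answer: 398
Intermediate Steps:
b(Y) = -3 + Y/2
W(w, s) = 4 (W(w, s) = 3 + 1 = 4)
Z = 4
K(x, T) = 2 (K(x, T) = -2 + 4 = 2)
b(8)*A + K(f, m) = (-3 + (½)*8)*396 + 2 = (-3 + 4)*396 + 2 = 1*396 + 2 = 396 + 2 = 398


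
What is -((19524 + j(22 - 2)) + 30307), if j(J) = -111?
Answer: -49720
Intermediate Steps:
-((19524 + j(22 - 2)) + 30307) = -((19524 - 111) + 30307) = -(19413 + 30307) = -1*49720 = -49720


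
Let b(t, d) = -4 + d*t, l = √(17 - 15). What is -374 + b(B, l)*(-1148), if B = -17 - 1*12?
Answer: 4218 + 33292*√2 ≈ 51300.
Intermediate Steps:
l = √2 ≈ 1.4142
B = -29 (B = -17 - 12 = -29)
-374 + b(B, l)*(-1148) = -374 + (-4 + √2*(-29))*(-1148) = -374 + (-4 - 29*√2)*(-1148) = -374 + (4592 + 33292*√2) = 4218 + 33292*√2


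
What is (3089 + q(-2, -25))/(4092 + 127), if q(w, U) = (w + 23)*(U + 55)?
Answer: 3719/4219 ≈ 0.88149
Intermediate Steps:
q(w, U) = (23 + w)*(55 + U)
(3089 + q(-2, -25))/(4092 + 127) = (3089 + (1265 + 23*(-25) + 55*(-2) - 25*(-2)))/(4092 + 127) = (3089 + (1265 - 575 - 110 + 50))/4219 = (3089 + 630)*(1/4219) = 3719*(1/4219) = 3719/4219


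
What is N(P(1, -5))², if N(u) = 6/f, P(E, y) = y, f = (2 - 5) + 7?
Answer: 9/4 ≈ 2.2500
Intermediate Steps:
f = 4 (f = -3 + 7 = 4)
N(u) = 3/2 (N(u) = 6/4 = 6*(¼) = 3/2)
N(P(1, -5))² = (3/2)² = 9/4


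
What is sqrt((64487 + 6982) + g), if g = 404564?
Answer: sqrt(476033) ≈ 689.95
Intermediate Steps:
sqrt((64487 + 6982) + g) = sqrt((64487 + 6982) + 404564) = sqrt(71469 + 404564) = sqrt(476033)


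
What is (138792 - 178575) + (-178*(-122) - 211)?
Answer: -18278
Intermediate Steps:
(138792 - 178575) + (-178*(-122) - 211) = -39783 + (21716 - 211) = -39783 + 21505 = -18278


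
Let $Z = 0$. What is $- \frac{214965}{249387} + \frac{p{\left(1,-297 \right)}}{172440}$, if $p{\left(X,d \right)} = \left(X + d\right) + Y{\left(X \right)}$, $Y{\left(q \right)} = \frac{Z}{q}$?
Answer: $- \frac{1547599298}{1791845595} \approx -0.86369$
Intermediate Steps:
$Y{\left(q \right)} = 0$ ($Y{\left(q \right)} = \frac{0}{q} = 0$)
$p{\left(X,d \right)} = X + d$ ($p{\left(X,d \right)} = \left(X + d\right) + 0 = X + d$)
$- \frac{214965}{249387} + \frac{p{\left(1,-297 \right)}}{172440} = - \frac{214965}{249387} + \frac{1 - 297}{172440} = \left(-214965\right) \frac{1}{249387} - \frac{37}{21555} = - \frac{71655}{83129} - \frac{37}{21555} = - \frac{1547599298}{1791845595}$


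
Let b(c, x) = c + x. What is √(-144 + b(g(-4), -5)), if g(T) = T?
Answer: 3*I*√17 ≈ 12.369*I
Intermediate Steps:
√(-144 + b(g(-4), -5)) = √(-144 + (-4 - 5)) = √(-144 - 9) = √(-153) = 3*I*√17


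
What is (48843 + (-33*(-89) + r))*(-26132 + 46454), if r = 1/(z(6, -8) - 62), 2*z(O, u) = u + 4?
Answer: 33672730959/32 ≈ 1.0523e+9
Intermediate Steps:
z(O, u) = 2 + u/2 (z(O, u) = (u + 4)/2 = (4 + u)/2 = 2 + u/2)
r = -1/64 (r = 1/((2 + (½)*(-8)) - 62) = 1/((2 - 4) - 62) = 1/(-2 - 62) = 1/(-64) = -1/64 ≈ -0.015625)
(48843 + (-33*(-89) + r))*(-26132 + 46454) = (48843 + (-33*(-89) - 1/64))*(-26132 + 46454) = (48843 + (2937 - 1/64))*20322 = (48843 + 187967/64)*20322 = (3313919/64)*20322 = 33672730959/32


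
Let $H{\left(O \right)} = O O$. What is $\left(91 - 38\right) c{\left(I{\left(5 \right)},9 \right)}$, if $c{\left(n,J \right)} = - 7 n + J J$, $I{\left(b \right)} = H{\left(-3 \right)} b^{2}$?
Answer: $-79182$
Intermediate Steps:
$H{\left(O \right)} = O^{2}$
$I{\left(b \right)} = 9 b^{2}$ ($I{\left(b \right)} = \left(-3\right)^{2} b^{2} = 9 b^{2}$)
$c{\left(n,J \right)} = J^{2} - 7 n$ ($c{\left(n,J \right)} = - 7 n + J^{2} = J^{2} - 7 n$)
$\left(91 - 38\right) c{\left(I{\left(5 \right)},9 \right)} = \left(91 - 38\right) \left(9^{2} - 7 \cdot 9 \cdot 5^{2}\right) = 53 \left(81 - 7 \cdot 9 \cdot 25\right) = 53 \left(81 - 1575\right) = 53 \left(-1494\right) = -79182$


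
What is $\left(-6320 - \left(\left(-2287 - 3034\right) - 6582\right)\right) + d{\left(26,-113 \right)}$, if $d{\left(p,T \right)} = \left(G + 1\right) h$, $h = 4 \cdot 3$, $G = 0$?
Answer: $5595$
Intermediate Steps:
$h = 12$
$d{\left(p,T \right)} = 12$ ($d{\left(p,T \right)} = \left(0 + 1\right) 12 = 1 \cdot 12 = 12$)
$\left(-6320 - \left(\left(-2287 - 3034\right) - 6582\right)\right) + d{\left(26,-113 \right)} = \left(-6320 - \left(\left(-2287 - 3034\right) - 6582\right)\right) + 12 = \left(-6320 - \left(-5321 - 6582\right)\right) + 12 = \left(-6320 - -11903\right) + 12 = \left(-6320 + 11903\right) + 12 = 5583 + 12 = 5595$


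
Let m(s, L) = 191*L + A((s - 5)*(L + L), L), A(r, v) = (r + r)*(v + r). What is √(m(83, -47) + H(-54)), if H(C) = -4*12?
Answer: √108196631 ≈ 10402.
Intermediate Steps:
A(r, v) = 2*r*(r + v) (A(r, v) = (2*r)*(r + v) = 2*r*(r + v))
m(s, L) = 191*L + 4*L*(-5 + s)*(L + 2*L*(-5 + s)) (m(s, L) = 191*L + 2*((s - 5)*(L + L))*((s - 5)*(L + L) + L) = 191*L + 2*((-5 + s)*(2*L))*((-5 + s)*(2*L) + L) = 191*L + 2*(2*L*(-5 + s))*(2*L*(-5 + s) + L) = 191*L + 2*(2*L*(-5 + s))*(L + 2*L*(-5 + s)) = 191*L + 4*L*(-5 + s)*(L + 2*L*(-5 + s)))
H(C) = -48
√(m(83, -47) + H(-54)) = √(-47*(191 + 4*(-47)*(-9 + 2*83)*(-5 + 83)) - 48) = √(-47*(191 + 4*(-47)*(-9 + 166)*78) - 48) = √(-47*(191 + 4*(-47)*157*78) - 48) = √(-47*(191 - 2302248) - 48) = √(-47*(-2302057) - 48) = √(108196679 - 48) = √108196631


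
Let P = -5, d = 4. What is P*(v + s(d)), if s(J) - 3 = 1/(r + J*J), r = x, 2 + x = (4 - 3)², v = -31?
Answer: 419/3 ≈ 139.67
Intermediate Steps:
x = -1 (x = -2 + (4 - 3)² = -2 + 1² = -2 + 1 = -1)
r = -1
s(J) = 3 + 1/(-1 + J²) (s(J) = 3 + 1/(-1 + J*J) = 3 + 1/(-1 + J²))
P*(v + s(d)) = -5*(-31 + (-2 + 3*4²)/(-1 + 4²)) = -5*(-31 + (-2 + 3*16)/(-1 + 16)) = -5*(-31 + (-2 + 48)/15) = -5*(-31 + (1/15)*46) = -5*(-31 + 46/15) = -5*(-419/15) = 419/3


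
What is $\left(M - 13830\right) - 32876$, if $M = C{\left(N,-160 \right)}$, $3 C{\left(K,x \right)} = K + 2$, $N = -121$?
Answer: $- \frac{140237}{3} \approx -46746.0$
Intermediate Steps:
$C{\left(K,x \right)} = \frac{2}{3} + \frac{K}{3}$ ($C{\left(K,x \right)} = \frac{K + 2}{3} = \frac{2 + K}{3} = \frac{2}{3} + \frac{K}{3}$)
$M = - \frac{119}{3}$ ($M = \frac{2}{3} + \frac{1}{3} \left(-121\right) = \frac{2}{3} - \frac{121}{3} = - \frac{119}{3} \approx -39.667$)
$\left(M - 13830\right) - 32876 = \left(- \frac{119}{3} - 13830\right) - 32876 = - \frac{41609}{3} - 32876 = - \frac{140237}{3}$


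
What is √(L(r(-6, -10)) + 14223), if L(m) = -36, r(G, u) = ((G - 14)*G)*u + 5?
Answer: √14187 ≈ 119.11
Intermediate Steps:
r(G, u) = 5 + G*u*(-14 + G) (r(G, u) = ((-14 + G)*G)*u + 5 = (G*(-14 + G))*u + 5 = G*u*(-14 + G) + 5 = 5 + G*u*(-14 + G))
√(L(r(-6, -10)) + 14223) = √(-36 + 14223) = √14187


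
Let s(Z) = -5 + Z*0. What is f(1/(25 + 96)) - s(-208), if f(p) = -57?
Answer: -52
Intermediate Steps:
s(Z) = -5 (s(Z) = -5 + 0 = -5)
f(1/(25 + 96)) - s(-208) = -57 - 1*(-5) = -57 + 5 = -52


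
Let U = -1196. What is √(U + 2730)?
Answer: √1534 ≈ 39.166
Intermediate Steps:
√(U + 2730) = √(-1196 + 2730) = √1534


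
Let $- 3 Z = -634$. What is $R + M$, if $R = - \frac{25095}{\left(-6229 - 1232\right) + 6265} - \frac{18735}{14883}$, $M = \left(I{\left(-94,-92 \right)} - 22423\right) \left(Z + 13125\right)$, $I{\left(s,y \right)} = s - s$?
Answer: $- \frac{5322942705212467}{17800068} \approx -2.9904 \cdot 10^{8}$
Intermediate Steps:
$Z = \frac{634}{3}$ ($Z = \left(- \frac{1}{3}\right) \left(-634\right) = \frac{634}{3} \approx 211.33$)
$I{\left(s,y \right)} = 0$
$M = - \frac{897121807}{3}$ ($M = \left(0 - 22423\right) \left(\frac{634}{3} + 13125\right) = \left(-22423\right) \frac{40009}{3} = - \frac{897121807}{3} \approx -2.9904 \cdot 10^{8}$)
$R = \frac{117027275}{5933356}$ ($R = - \frac{25095}{-7461 + 6265} - \frac{6245}{4961} = - \frac{25095}{-1196} - \frac{6245}{4961} = \left(-25095\right) \left(- \frac{1}{1196}\right) - \frac{6245}{4961} = \frac{25095}{1196} - \frac{6245}{4961} = \frac{117027275}{5933356} \approx 19.724$)
$R + M = \frac{117027275}{5933356} - \frac{897121807}{3} = - \frac{5322942705212467}{17800068}$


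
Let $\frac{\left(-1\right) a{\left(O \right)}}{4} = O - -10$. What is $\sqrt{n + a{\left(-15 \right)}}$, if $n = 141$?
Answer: $\sqrt{161} \approx 12.689$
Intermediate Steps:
$a{\left(O \right)} = -40 - 4 O$ ($a{\left(O \right)} = - 4 \left(O - -10\right) = - 4 \left(O + 10\right) = - 4 \left(10 + O\right) = -40 - 4 O$)
$\sqrt{n + a{\left(-15 \right)}} = \sqrt{141 - -20} = \sqrt{141 + \left(-40 + 60\right)} = \sqrt{141 + 20} = \sqrt{161}$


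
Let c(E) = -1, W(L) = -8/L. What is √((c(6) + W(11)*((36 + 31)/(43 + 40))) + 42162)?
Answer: √35143613241/913 ≈ 205.33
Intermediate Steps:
√((c(6) + W(11)*((36 + 31)/(43 + 40))) + 42162) = √((-1 + (-8/11)*((36 + 31)/(43 + 40))) + 42162) = √((-1 + (-8*1/11)*(67/83)) + 42162) = √((-1 - 536/(11*83)) + 42162) = √((-1 - 8/11*67/83) + 42162) = √((-1 - 536/913) + 42162) = √(-1449/913 + 42162) = √(38492457/913) = √35143613241/913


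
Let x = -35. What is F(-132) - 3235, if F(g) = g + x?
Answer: -3402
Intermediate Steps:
F(g) = -35 + g (F(g) = g - 35 = -35 + g)
F(-132) - 3235 = (-35 - 132) - 3235 = -167 - 3235 = -3402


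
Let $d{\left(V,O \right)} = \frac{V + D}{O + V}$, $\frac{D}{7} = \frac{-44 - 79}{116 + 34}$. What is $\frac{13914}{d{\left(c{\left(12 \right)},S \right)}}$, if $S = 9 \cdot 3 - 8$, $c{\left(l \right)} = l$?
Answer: $\frac{21566700}{313} \approx 68903.0$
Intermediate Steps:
$S = 19$ ($S = 27 - 8 = 19$)
$D = - \frac{287}{50}$ ($D = 7 \frac{-44 - 79}{116 + 34} = 7 \left(- \frac{123}{150}\right) = 7 \left(\left(-123\right) \frac{1}{150}\right) = 7 \left(- \frac{41}{50}\right) = - \frac{287}{50} \approx -5.74$)
$d{\left(V,O \right)} = \frac{- \frac{287}{50} + V}{O + V}$ ($d{\left(V,O \right)} = \frac{V - \frac{287}{50}}{O + V} = \frac{- \frac{287}{50} + V}{O + V}$)
$\frac{13914}{d{\left(c{\left(12 \right)},S \right)}} = \frac{13914}{\frac{1}{19 + 12} \left(- \frac{287}{50} + 12\right)} = \frac{13914}{\frac{1}{31} \cdot \frac{313}{50}} = \frac{13914}{\frac{313}{1550}} = 13914 \cdot \frac{1550}{313} = \frac{21566700}{313}$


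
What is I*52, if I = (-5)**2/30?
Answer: 130/3 ≈ 43.333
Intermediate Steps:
I = 5/6 (I = 25*(1/30) = 5/6 ≈ 0.83333)
I*52 = (5/6)*52 = 130/3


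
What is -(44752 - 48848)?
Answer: 4096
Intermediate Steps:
-(44752 - 48848) = -1*(-4096) = 4096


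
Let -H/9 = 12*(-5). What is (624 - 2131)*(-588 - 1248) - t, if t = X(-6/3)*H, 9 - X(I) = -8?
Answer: 2757672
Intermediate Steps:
X(I) = 17 (X(I) = 9 - 1*(-8) = 9 + 8 = 17)
H = 540 (H = -108*(-5) = -9*(-60) = 540)
t = 9180 (t = 17*540 = 9180)
(624 - 2131)*(-588 - 1248) - t = (624 - 2131)*(-588 - 1248) - 1*9180 = -1507*(-1836) - 9180 = 2766852 - 9180 = 2757672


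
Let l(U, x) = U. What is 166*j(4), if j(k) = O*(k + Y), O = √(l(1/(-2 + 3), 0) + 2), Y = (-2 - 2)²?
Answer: 3320*√3 ≈ 5750.4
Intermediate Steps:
Y = 16 (Y = (-4)² = 16)
O = √3 (O = √(1/(-2 + 3) + 2) = √(1/1 + 2) = √(1 + 2) = √3 ≈ 1.7320)
j(k) = √3*(16 + k) (j(k) = √3*(k + 16) = √3*(16 + k))
166*j(4) = 166*(√3*(16 + 4)) = 166*(√3*20) = 166*(20*√3) = 3320*√3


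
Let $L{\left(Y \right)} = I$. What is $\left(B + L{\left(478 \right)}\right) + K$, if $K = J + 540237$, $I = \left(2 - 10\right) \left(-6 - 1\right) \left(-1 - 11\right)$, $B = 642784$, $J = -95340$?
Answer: $1087009$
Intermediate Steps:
$I = -672$ ($I = \left(-8\right) \left(-7\right) \left(-12\right) = 56 \left(-12\right) = -672$)
$L{\left(Y \right)} = -672$
$K = 444897$ ($K = -95340 + 540237 = 444897$)
$\left(B + L{\left(478 \right)}\right) + K = \left(642784 - 672\right) + 444897 = 642112 + 444897 = 1087009$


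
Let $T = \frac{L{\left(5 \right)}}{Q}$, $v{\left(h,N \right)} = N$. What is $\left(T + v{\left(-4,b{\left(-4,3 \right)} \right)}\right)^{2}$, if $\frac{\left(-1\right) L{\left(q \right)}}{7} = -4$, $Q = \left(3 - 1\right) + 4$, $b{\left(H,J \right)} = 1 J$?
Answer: $\frac{529}{9} \approx 58.778$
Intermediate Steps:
$b{\left(H,J \right)} = J$
$Q = 6$ ($Q = 2 + 4 = 6$)
$L{\left(q \right)} = 28$ ($L{\left(q \right)} = \left(-7\right) \left(-4\right) = 28$)
$T = \frac{14}{3}$ ($T = \frac{28}{6} = 28 \cdot \frac{1}{6} = \frac{14}{3} \approx 4.6667$)
$\left(T + v{\left(-4,b{\left(-4,3 \right)} \right)}\right)^{2} = \left(\frac{14}{3} + 3\right)^{2} = \left(\frac{23}{3}\right)^{2} = \frac{529}{9}$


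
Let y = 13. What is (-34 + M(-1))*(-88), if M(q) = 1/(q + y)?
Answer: 8954/3 ≈ 2984.7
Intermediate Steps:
M(q) = 1/(13 + q) (M(q) = 1/(q + 13) = 1/(13 + q))
(-34 + M(-1))*(-88) = (-34 + 1/(13 - 1))*(-88) = (-34 + 1/12)*(-88) = -407/12*(-88) = 8954/3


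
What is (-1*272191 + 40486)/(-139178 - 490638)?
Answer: 231705/629816 ≈ 0.36789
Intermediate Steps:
(-1*272191 + 40486)/(-139178 - 490638) = (-272191 + 40486)/(-629816) = -231705*(-1/629816) = 231705/629816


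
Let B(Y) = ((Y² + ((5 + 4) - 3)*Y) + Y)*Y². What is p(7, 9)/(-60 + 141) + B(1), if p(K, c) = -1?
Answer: 647/81 ≈ 7.9877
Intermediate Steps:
B(Y) = Y²*(Y² + 7*Y) (B(Y) = ((Y² + (9 - 3)*Y) + Y)*Y² = ((Y² + 6*Y) + Y)*Y² = (Y² + 7*Y)*Y² = Y²*(Y² + 7*Y))
p(7, 9)/(-60 + 141) + B(1) = -1/(-60 + 141) + 1³*(7 + 1) = -1/81 + 1*8 = -1*1/81 + 8 = -1/81 + 8 = 647/81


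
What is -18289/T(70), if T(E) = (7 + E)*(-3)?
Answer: 18289/231 ≈ 79.173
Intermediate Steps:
T(E) = -21 - 3*E
-18289/T(70) = -18289/(-21 - 3*70) = -18289/(-21 - 210) = -18289/(-231) = -18289*(-1/231) = 18289/231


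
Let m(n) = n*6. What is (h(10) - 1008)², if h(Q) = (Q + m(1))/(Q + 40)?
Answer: 634636864/625 ≈ 1.0154e+6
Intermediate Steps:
m(n) = 6*n
h(Q) = (6 + Q)/(40 + Q) (h(Q) = (Q + 6*1)/(Q + 40) = (Q + 6)/(40 + Q) = (6 + Q)/(40 + Q))
(h(10) - 1008)² = ((6 + 10)/(40 + 10) - 1008)² = (16/50 - 1008)² = ((1/50)*16 - 1008)² = (8/25 - 1008)² = (-25192/25)² = 634636864/625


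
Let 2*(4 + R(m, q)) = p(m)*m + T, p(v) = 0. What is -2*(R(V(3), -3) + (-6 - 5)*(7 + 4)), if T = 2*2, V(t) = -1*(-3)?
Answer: 246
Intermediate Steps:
V(t) = 3
T = 4
R(m, q) = -2 (R(m, q) = -4 + (0*m + 4)/2 = -4 + (0 + 4)/2 = -4 + (½)*4 = -4 + 2 = -2)
-2*(R(V(3), -3) + (-6 - 5)*(7 + 4)) = -2*(-2 + (-6 - 5)*(7 + 4)) = -2*(-2 - 11*11) = -2*(-2 - 121) = -2*(-123) = 246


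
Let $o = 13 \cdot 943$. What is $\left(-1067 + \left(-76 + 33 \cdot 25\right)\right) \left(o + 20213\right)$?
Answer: $-10326096$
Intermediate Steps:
$o = 12259$
$\left(-1067 + \left(-76 + 33 \cdot 25\right)\right) \left(o + 20213\right) = \left(-1067 + \left(-76 + 33 \cdot 25\right)\right) \left(12259 + 20213\right) = \left(-1067 + \left(-76 + 825\right)\right) 32472 = \left(-1067 + 749\right) 32472 = \left(-318\right) 32472 = -10326096$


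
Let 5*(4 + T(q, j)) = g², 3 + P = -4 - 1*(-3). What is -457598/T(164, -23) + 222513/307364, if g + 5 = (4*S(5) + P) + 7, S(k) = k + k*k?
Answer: -87518992201/534198632 ≈ -163.83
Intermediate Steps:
P = -4 (P = -3 + (-4 - 1*(-3)) = -3 + (-4 + 3) = -3 - 1 = -4)
S(k) = k + k²
g = 118 (g = -5 + ((4*(5*(1 + 5)) - 4) + 7) = -5 + ((4*(5*6) - 4) + 7) = -5 + ((4*30 - 4) + 7) = -5 + ((120 - 4) + 7) = -5 + (116 + 7) = -5 + 123 = 118)
T(q, j) = 13904/5 (T(q, j) = -4 + (⅕)*118² = -4 + (⅕)*13924 = -4 + 13924/5 = 13904/5)
-457598/T(164, -23) + 222513/307364 = -457598/13904/5 + 222513/307364 = -457598*5/13904 + 222513*(1/307364) = -1143995/6952 + 222513/307364 = -87518992201/534198632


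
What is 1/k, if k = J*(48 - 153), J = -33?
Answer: 1/3465 ≈ 0.00028860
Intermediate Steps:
k = 3465 (k = -33*(48 - 153) = -33*(-105) = 3465)
1/k = 1/3465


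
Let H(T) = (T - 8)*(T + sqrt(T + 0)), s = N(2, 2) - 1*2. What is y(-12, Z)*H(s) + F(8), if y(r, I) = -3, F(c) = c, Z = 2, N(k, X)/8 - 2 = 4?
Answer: -5236 - 114*sqrt(46) ≈ -6009.2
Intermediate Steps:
N(k, X) = 48 (N(k, X) = 16 + 8*4 = 16 + 32 = 48)
s = 46 (s = 48 - 1*2 = 48 - 2 = 46)
H(T) = (-8 + T)*(T + sqrt(T))
y(-12, Z)*H(s) + F(8) = -3*(46**2 + 46**(3/2) - 8*46 - 8*sqrt(46)) + 8 = -3*(2116 + 46*sqrt(46) - 368 - 8*sqrt(46)) + 8 = -3*(1748 + 38*sqrt(46)) + 8 = (-5244 - 114*sqrt(46)) + 8 = -5236 - 114*sqrt(46)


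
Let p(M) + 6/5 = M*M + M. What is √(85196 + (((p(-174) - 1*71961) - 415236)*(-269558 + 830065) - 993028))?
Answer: I*√6405163190135/5 ≈ 5.0617e+5*I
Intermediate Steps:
p(M) = -6/5 + M + M² (p(M) = -6/5 + (M*M + M) = -6/5 + (M² + M) = -6/5 + (M + M²) = -6/5 + M + M²)
√(85196 + (((p(-174) - 1*71961) - 415236)*(-269558 + 830065) - 993028)) = √(85196 + ((((-6/5 - 174 + (-174)²) - 1*71961) - 415236)*(-269558 + 830065) - 993028)) = √(85196 + ((((-6/5 - 174 + 30276) - 71961) - 415236)*560507 - 993028)) = √(85196 + (((150504/5 - 71961) - 415236)*560507 - 993028)) = √(85196 + ((-209301/5 - 415236)*560507 - 993028)) = √(85196 + (-2285481/5*560507 - 993028)) = √(85196 + (-1281028098867/5 - 993028)) = √(85196 - 1281033064007/5) = √(-1281032638027/5) = I*√6405163190135/5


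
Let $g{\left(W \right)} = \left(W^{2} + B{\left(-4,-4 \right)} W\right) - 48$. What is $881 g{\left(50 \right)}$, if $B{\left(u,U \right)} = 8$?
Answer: $2512612$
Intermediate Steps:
$g{\left(W \right)} = -48 + W^{2} + 8 W$ ($g{\left(W \right)} = \left(W^{2} + 8 W\right) - 48 = -48 + W^{2} + 8 W$)
$881 g{\left(50 \right)} = 881 \left(-48 + 50^{2} + 8 \cdot 50\right) = 881 \left(-48 + 2500 + 400\right) = 881 \cdot 2852 = 2512612$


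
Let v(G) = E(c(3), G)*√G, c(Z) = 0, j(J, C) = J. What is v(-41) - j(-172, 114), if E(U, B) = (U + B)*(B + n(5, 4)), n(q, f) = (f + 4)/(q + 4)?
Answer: 172 + 14801*I*√41/9 ≈ 172.0 + 10530.0*I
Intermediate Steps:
n(q, f) = (4 + f)/(4 + q)
E(U, B) = (8/9 + B)*(B + U) (E(U, B) = (U + B)*(B + (4 + 4)/(4 + 5)) = (B + U)*(B + 8/9) = (B + U)*(8/9 + B) = (8/9 + B)*(B + U))
v(G) = √G*(G² + 8*G/9) (v(G) = (G² + 8*G/9 + (8/9)*0 + G*0)*√G = (G² + 8*G/9 + 0 + 0)*√G = (G² + 8*G/9)*√G = √G*(G² + 8*G/9))
v(-41) - j(-172, 114) = (-41)^(3/2)*(8/9 - 41) - 1*(-172) = -41*I*√41*(-361/9) + 172 = 14801*I*√41/9 + 172 = 172 + 14801*I*√41/9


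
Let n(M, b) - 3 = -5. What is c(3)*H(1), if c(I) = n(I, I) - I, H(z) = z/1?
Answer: -5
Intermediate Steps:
n(M, b) = -2 (n(M, b) = 3 - 5 = -2)
H(z) = z (H(z) = z*1 = z)
c(I) = -2 - I
c(3)*H(1) = (-2 - 1*3)*1 = (-2 - 3)*1 = -5*1 = -5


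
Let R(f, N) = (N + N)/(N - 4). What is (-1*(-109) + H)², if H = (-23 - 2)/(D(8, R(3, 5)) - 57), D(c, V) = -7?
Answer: 49014001/4096 ≈ 11966.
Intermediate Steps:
R(f, N) = 2*N/(-4 + N) (R(f, N) = (2*N)/(-4 + N) = 2*N/(-4 + N))
H = 25/64 (H = (-23 - 2)/(-7 - 57) = -25/(-64) = -25*(-1/64) = 25/64 ≈ 0.39063)
(-1*(-109) + H)² = (-1*(-109) + 25/64)² = (109 + 25/64)² = (7001/64)² = 49014001/4096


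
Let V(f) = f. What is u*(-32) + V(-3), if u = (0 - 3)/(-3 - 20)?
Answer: -165/23 ≈ -7.1739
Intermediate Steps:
u = 3/23 (u = -3/(-23) = -3*(-1/23) = 3/23 ≈ 0.13043)
u*(-32) + V(-3) = (3/23)*(-32) - 3 = -96/23 - 3 = -165/23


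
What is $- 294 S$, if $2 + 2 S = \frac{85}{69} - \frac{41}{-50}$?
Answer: $- \frac{8771}{1150} \approx -7.627$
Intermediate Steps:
$S = \frac{179}{6900}$ ($S = -1 + \frac{\frac{85}{69} - \frac{41}{-50}}{2} = -1 + \frac{85 \cdot \frac{1}{69} - - \frac{41}{50}}{2} = -1 + \frac{\frac{85}{69} + \frac{41}{50}}{2} = -1 + \frac{1}{2} \cdot \frac{7079}{3450} = -1 + \frac{7079}{6900} = \frac{179}{6900} \approx 0.025942$)
$- 294 S = \left(-294\right) \frac{179}{6900} = - \frac{8771}{1150}$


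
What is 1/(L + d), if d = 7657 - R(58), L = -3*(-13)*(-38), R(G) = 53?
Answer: 1/6122 ≈ 0.00016335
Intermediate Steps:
L = -1482 (L = 39*(-38) = -1482)
d = 7604 (d = 7657 - 1*53 = 7657 - 53 = 7604)
1/(L + d) = 1/(-1482 + 7604) = 1/6122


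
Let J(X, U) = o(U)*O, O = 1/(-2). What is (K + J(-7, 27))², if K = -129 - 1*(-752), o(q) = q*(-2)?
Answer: 422500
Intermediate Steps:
o(q) = -2*q
O = -½ ≈ -0.50000
K = 623 (K = -129 + 752 = 623)
J(X, U) = U (J(X, U) = -2*U*(-½) = U)
(K + J(-7, 27))² = (623 + 27)² = 650² = 422500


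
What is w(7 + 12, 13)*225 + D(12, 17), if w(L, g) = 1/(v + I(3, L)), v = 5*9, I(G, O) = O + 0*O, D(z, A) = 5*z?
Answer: 4065/64 ≈ 63.516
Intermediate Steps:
I(G, O) = O (I(G, O) = O + 0 = O)
v = 45
w(L, g) = 1/(45 + L)
w(7 + 12, 13)*225 + D(12, 17) = 225/(45 + (7 + 12)) + 5*12 = 225/(45 + 19) + 60 = 225/64 + 60 = 4065/64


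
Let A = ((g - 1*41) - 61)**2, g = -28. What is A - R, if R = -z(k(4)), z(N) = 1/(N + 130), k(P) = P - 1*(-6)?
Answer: 2366001/140 ≈ 16900.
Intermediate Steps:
k(P) = 6 + P (k(P) = P + 6 = 6 + P)
z(N) = 1/(130 + N)
R = -1/140 (R = -1/(130 + (6 + 4)) = -1/(130 + 10) = -1/140 ≈ -0.0071429)
A = 16900 (A = ((-28 - 1*41) - 61)**2 = ((-28 - 41) - 61)**2 = (-69 - 61)**2 = (-130)**2 = 16900)
A - R = 16900 - 1*(-1/140) = 16900 + 1/140 = 2366001/140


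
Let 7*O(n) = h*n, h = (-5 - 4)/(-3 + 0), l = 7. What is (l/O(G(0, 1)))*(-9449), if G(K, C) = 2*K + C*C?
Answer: -463001/3 ≈ -1.5433e+5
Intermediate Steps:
G(K, C) = C² + 2*K (G(K, C) = 2*K + C² = C² + 2*K)
h = 3 (h = -9/(-3) = -9*(-⅓) = 3)
O(n) = 3*n/7 (O(n) = (3*n)/7 = 3*n/7)
(l/O(G(0, 1)))*(-9449) = (7/((3*(1² + 2*0)/7)))*(-9449) = (7/((3*(1 + 0)/7)))*(-9449) = (7/(((3/7)*1)))*(-9449) = (7/(3/7))*(-9449) = (7*(7/3))*(-9449) = (49/3)*(-9449) = -463001/3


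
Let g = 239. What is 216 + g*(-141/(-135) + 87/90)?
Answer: 62699/90 ≈ 696.66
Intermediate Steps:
216 + g*(-141/(-135) + 87/90) = 216 + 239*(-141/(-135) + 87/90) = 216 + 239*(-141*(-1/135) + 87*(1/90)) = 216 + 239*(47/45 + 29/30) = 216 + 239*(181/90) = 216 + 43259/90 = 62699/90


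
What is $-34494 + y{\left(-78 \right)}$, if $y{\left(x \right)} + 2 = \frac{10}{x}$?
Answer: $- \frac{1345349}{39} \approx -34496.0$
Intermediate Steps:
$y{\left(x \right)} = -2 + \frac{10}{x}$
$-34494 + y{\left(-78 \right)} = -34494 - \left(2 - \frac{10}{-78}\right) = -34494 + \left(-2 + 10 \left(- \frac{1}{78}\right)\right) = -34494 - \frac{83}{39} = - \frac{1345349}{39}$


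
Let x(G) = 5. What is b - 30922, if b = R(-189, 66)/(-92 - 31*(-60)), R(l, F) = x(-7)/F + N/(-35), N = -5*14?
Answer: -3608226199/116688 ≈ -30922.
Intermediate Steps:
N = -70
R(l, F) = 2 + 5/F (R(l, F) = 5/F - 70/(-35) = 5/F - 70*(-1/35) = 5/F + 2 = 2 + 5/F)
b = 137/116688 (b = (2 + 5/66)/(-92 - 31*(-60)) = (2 + 5*(1/66))/(-92 + 1860) = (2 + 5/66)/1768 = (137/66)*(1/1768) = 137/116688 ≈ 0.0011741)
b - 30922 = 137/116688 - 30922 = -3608226199/116688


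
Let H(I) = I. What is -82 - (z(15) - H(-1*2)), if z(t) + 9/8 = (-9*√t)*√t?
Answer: 417/8 ≈ 52.125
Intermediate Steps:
z(t) = -9/8 - 9*t (z(t) = -9/8 + (-9*√t)*√t = -9/8 - 9*t)
-82 - (z(15) - H(-1*2)) = -82 - ((-9/8 - 9*15) - (-1)*2) = -82 - ((-9/8 - 135) - 1*(-2)) = -82 - (-1089/8 + 2) = -82 - 1*(-1073/8) = -82 + 1073/8 = 417/8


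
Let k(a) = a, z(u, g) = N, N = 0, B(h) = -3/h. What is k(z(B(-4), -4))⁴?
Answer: 0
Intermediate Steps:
z(u, g) = 0
k(z(B(-4), -4))⁴ = 0⁴ = 0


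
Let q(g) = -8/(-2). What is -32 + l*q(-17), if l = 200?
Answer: 768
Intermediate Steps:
q(g) = 4 (q(g) = -8*(-½) = 4)
-32 + l*q(-17) = -32 + 200*4 = -32 + 800 = 768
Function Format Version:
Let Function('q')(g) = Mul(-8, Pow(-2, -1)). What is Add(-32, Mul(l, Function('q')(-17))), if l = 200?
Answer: 768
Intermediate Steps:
Function('q')(g) = 4 (Function('q')(g) = Mul(-8, Rational(-1, 2)) = 4)
Add(-32, Mul(l, Function('q')(-17))) = Add(-32, Mul(200, 4)) = Add(-32, 800) = 768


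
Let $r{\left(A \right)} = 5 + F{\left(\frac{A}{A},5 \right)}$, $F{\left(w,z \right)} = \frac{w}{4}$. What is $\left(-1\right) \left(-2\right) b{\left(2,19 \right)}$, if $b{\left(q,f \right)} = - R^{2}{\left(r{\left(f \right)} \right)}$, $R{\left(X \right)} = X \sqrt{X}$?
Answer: $- \frac{9261}{32} \approx -289.41$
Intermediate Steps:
$F{\left(w,z \right)} = \frac{w}{4}$ ($F{\left(w,z \right)} = w \frac{1}{4} = \frac{w}{4}$)
$r{\left(A \right)} = \frac{21}{4}$ ($r{\left(A \right)} = 5 + \frac{A \frac{1}{A}}{4} = 5 + \frac{1}{4} \cdot 1 = 5 + \frac{1}{4} = \frac{21}{4}$)
$R{\left(X \right)} = X^{\frac{3}{2}}$
$b{\left(q,f \right)} = - \frac{9261}{64}$ ($b{\left(q,f \right)} = - \left(\left(\frac{21}{4}\right)^{\frac{3}{2}}\right)^{2} = - \left(\frac{21 \sqrt{21}}{8}\right)^{2} = \left(-1\right) \frac{9261}{64} = - \frac{9261}{64}$)
$\left(-1\right) \left(-2\right) b{\left(2,19 \right)} = \left(-1\right) \left(-2\right) \left(- \frac{9261}{64}\right) = 2 \left(- \frac{9261}{64}\right) = - \frac{9261}{32}$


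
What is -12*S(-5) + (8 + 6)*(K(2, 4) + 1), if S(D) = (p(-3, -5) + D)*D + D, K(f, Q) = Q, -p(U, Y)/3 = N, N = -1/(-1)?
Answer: -350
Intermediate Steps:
N = 1 (N = -1*(-1) = 1)
p(U, Y) = -3 (p(U, Y) = -3*1 = -3)
S(D) = D + D*(-3 + D) (S(D) = (-3 + D)*D + D = D*(-3 + D) + D = D + D*(-3 + D))
-12*S(-5) + (8 + 6)*(K(2, 4) + 1) = -(-60)*(-2 - 5) + (8 + 6)*(4 + 1) = -(-60)*(-7) + 14*5 = -12*35 + 70 = -420 + 70 = -350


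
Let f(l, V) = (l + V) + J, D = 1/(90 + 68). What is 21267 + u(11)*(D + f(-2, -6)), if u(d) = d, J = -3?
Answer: 3341079/158 ≈ 21146.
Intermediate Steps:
D = 1/158 ≈ 0.0063291
f(l, V) = -3 + V + l (f(l, V) = (l + V) - 3 = (V + l) - 3 = -3 + V + l)
21267 + u(11)*(D + f(-2, -6)) = 21267 + 11*(1/158 + (-3 - 6 - 2)) = 21267 + 11*(1/158 - 11) = 21267 + 11*(-1737/158) = 21267 - 19107/158 = 3341079/158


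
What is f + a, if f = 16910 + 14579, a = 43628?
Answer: 75117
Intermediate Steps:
f = 31489
f + a = 31489 + 43628 = 75117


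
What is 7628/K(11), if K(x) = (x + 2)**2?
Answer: 7628/169 ≈ 45.136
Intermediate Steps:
K(x) = (2 + x)**2
7628/K(11) = 7628/((2 + 11)**2) = 7628/(13**2) = 7628/169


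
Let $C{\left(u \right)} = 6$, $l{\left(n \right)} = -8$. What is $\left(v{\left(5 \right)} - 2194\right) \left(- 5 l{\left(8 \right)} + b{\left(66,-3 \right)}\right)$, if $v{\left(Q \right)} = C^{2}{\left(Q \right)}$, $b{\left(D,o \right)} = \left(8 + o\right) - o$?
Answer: $-103584$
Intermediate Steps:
$b{\left(D,o \right)} = 8$
$v{\left(Q \right)} = 36$ ($v{\left(Q \right)} = 6^{2} = 36$)
$\left(v{\left(5 \right)} - 2194\right) \left(- 5 l{\left(8 \right)} + b{\left(66,-3 \right)}\right) = \left(36 - 2194\right) \left(\left(-5\right) \left(-8\right) + 8\right) = - 2158 \left(40 + 8\right) = \left(-2158\right) 48 = -103584$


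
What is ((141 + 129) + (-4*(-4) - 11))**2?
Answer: 75625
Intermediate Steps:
((141 + 129) + (-4*(-4) - 11))**2 = (270 + (16 - 11))**2 = (270 + 5)**2 = 275**2 = 75625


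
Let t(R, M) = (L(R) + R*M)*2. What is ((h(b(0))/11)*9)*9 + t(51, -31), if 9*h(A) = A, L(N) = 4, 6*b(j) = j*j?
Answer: -3154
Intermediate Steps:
b(j) = j²/6 (b(j) = (j*j)/6 = j²/6)
h(A) = A/9
t(R, M) = 8 + 2*M*R (t(R, M) = (4 + R*M)*2 = (4 + M*R)*2 = 8 + 2*M*R)
((h(b(0))/11)*9)*9 + t(51, -31) = (((((⅙)*0²)/9)/11)*9)*9 + (8 + 2*(-31)*51) = (((((⅙)*0)/9)*(1/11))*9)*9 + (8 - 3162) = ((((⅑)*0)*(1/11))*9)*9 - 3154 = ((0*(1/11))*9)*9 - 3154 = (0*9)*9 - 3154 = 0*9 - 3154 = 0 - 3154 = -3154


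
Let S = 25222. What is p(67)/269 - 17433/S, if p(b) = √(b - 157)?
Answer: -17433/25222 + 3*I*√10/269 ≈ -0.69118 + 0.035267*I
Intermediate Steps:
p(b) = √(-157 + b)
p(67)/269 - 17433/S = √(-157 + 67)/269 - 17433/25222 = √(-90)*(1/269) - 17433*1/25222 = (3*I*√10)*(1/269) - 17433/25222 = 3*I*√10/269 - 17433/25222 = -17433/25222 + 3*I*√10/269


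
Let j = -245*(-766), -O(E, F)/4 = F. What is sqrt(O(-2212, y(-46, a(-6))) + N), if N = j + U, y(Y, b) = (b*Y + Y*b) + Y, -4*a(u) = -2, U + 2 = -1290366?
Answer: I*sqrt(1102330) ≈ 1049.9*I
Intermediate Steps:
U = -1290368 (U = -2 - 1290366 = -1290368)
a(u) = 1/2 (a(u) = -1/4*(-2) = 1/2)
y(Y, b) = Y + 2*Y*b (y(Y, b) = (Y*b + Y*b) + Y = 2*Y*b + Y = Y + 2*Y*b)
O(E, F) = -4*F
j = 187670
N = -1102698 (N = 187670 - 1290368 = -1102698)
sqrt(O(-2212, y(-46, a(-6))) + N) = sqrt(-(-184)*(1 + 2*(1/2)) - 1102698) = sqrt(-(-184)*(1 + 1) - 1102698) = sqrt(-(-184)*2 - 1102698) = sqrt(-4*(-92) - 1102698) = sqrt(368 - 1102698) = sqrt(-1102330) = I*sqrt(1102330)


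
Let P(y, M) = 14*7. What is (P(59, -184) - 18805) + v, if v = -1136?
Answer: -19843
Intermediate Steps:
P(y, M) = 98
(P(59, -184) - 18805) + v = (98 - 18805) - 1136 = -18707 - 1136 = -19843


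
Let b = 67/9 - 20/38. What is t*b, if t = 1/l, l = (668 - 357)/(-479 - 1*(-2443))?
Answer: 2323412/53181 ≈ 43.689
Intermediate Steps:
b = 1183/171 (b = 67*(1/9) - 20*1/38 = 67/9 - 10/19 = 1183/171 ≈ 6.9181)
l = 311/1964 (l = 311/(-479 + 2443) = 311/1964 ≈ 0.15835)
t = 1964/311 (t = 1/(311/1964) = 1964/311 ≈ 6.3151)
t*b = (1964/311)*(1183/171) = 2323412/53181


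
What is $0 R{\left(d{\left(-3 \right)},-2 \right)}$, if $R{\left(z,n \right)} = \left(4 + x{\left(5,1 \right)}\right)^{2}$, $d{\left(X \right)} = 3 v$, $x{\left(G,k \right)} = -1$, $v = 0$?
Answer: $0$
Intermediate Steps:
$d{\left(X \right)} = 0$ ($d{\left(X \right)} = 3 \cdot 0 = 0$)
$R{\left(z,n \right)} = 9$ ($R{\left(z,n \right)} = \left(4 - 1\right)^{2} = 3^{2} = 9$)
$0 R{\left(d{\left(-3 \right)},-2 \right)} = 0 \cdot 9 = 0$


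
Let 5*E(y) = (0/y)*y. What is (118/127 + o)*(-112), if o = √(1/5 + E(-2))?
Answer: -13216/127 - 112*√5/5 ≈ -154.15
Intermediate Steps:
E(y) = 0 (E(y) = ((0/y)*y)/5 = (0*y)/5 = (⅕)*0 = 0)
o = √5/5 (o = √(1/5 + 0) = √(⅕ + 0) = √(⅕) = √5/5 ≈ 0.44721)
(118/127 + o)*(-112) = (118/127 + √5/5)*(-112) = -13216/127 - 112*√5/5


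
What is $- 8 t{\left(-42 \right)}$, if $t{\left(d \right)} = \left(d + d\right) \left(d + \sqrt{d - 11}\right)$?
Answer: $-28224 + 672 i \sqrt{53} \approx -28224.0 + 4892.2 i$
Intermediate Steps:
$t{\left(d \right)} = 2 d \left(d + \sqrt{-11 + d}\right)$
$- 8 t{\left(-42 \right)} = - 8 \cdot 2 \left(-42\right) \left(-42 + \sqrt{-11 - 42}\right) = - 8 \cdot 2 \left(-42\right) \left(-42 + \sqrt{-53}\right) = - 8 \cdot 2 \left(-42\right) \left(-42 + i \sqrt{53}\right) = - 8 \left(3528 - 84 i \sqrt{53}\right) = -28224 + 672 i \sqrt{53}$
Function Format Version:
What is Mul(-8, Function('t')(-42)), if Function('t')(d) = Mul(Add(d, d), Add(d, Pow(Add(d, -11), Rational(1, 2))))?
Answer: Add(-28224, Mul(672, I, Pow(53, Rational(1, 2)))) ≈ Add(-28224., Mul(4892.2, I))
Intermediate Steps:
Function('t')(d) = Mul(2, d, Add(d, Pow(Add(-11, d), Rational(1, 2)))) (Function('t')(d) = Mul(Mul(2, d), Add(d, Pow(Add(-11, d), Rational(1, 2)))) = Mul(2, d, Add(d, Pow(Add(-11, d), Rational(1, 2)))))
Mul(-8, Function('t')(-42)) = Mul(-8, Mul(2, -42, Add(-42, Pow(Add(-11, -42), Rational(1, 2))))) = Mul(-8, Mul(2, -42, Add(-42, Pow(-53, Rational(1, 2))))) = Mul(-8, Mul(2, -42, Add(-42, Mul(I, Pow(53, Rational(1, 2)))))) = Mul(-8, Add(3528, Mul(-84, I, Pow(53, Rational(1, 2))))) = Add(-28224, Mul(672, I, Pow(53, Rational(1, 2))))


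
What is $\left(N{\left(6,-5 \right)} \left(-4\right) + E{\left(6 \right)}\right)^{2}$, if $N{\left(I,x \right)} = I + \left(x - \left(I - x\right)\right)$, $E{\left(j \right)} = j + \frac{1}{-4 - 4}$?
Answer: $\frac{134689}{64} \approx 2104.5$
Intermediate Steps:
$E{\left(j \right)} = - \frac{1}{8} + j$ ($E{\left(j \right)} = j + \frac{1}{-8} = j - \frac{1}{8} = - \frac{1}{8} + j$)
$N{\left(I,x \right)} = 2 x$ ($N{\left(I,x \right)} = I + \left(x - \left(I - x\right)\right) = I - \left(I - 2 x\right) = 2 x$)
$\left(N{\left(6,-5 \right)} \left(-4\right) + E{\left(6 \right)}\right)^{2} = \left(2 \left(-5\right) \left(-4\right) + \left(- \frac{1}{8} + 6\right)\right)^{2} = \left(\left(-10\right) \left(-4\right) + \frac{47}{8}\right)^{2} = \left(40 + \frac{47}{8}\right)^{2} = \left(\frac{367}{8}\right)^{2} = \frac{134689}{64}$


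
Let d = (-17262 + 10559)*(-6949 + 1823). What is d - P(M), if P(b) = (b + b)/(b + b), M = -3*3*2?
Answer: 34359577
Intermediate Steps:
M = -18 (M = -9*2 = -18)
P(b) = 1 (P(b) = (2*b)/((2*b)) = (2*b)*(1/(2*b)) = 1)
d = 34359578 (d = -6703*(-5126) = 34359578)
d - P(M) = 34359578 - 1*1 = 34359578 - 1 = 34359577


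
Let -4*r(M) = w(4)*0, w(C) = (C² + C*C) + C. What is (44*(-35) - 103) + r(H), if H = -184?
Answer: -1643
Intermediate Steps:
w(C) = C + 2*C² (w(C) = (C² + C²) + C = 2*C² + C = C + 2*C²)
r(M) = 0 (r(M) = -4*(1 + 2*4)*0/4 = -4*(1 + 8)*0/4 = -4*9*0/4 = -9*0 = -¼*0 = 0)
(44*(-35) - 103) + r(H) = (44*(-35) - 103) + 0 = (-1540 - 103) + 0 = -1643 + 0 = -1643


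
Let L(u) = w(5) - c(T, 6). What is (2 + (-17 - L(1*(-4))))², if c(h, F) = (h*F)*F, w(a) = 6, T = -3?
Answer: 16641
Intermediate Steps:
c(h, F) = h*F² (c(h, F) = (F*h)*F = h*F²)
L(u) = 114 (L(u) = 6 - (-3)*6² = 6 - (-3)*36 = 6 - 1*(-108) = 6 + 108 = 114)
(2 + (-17 - L(1*(-4))))² = (2 + (-17 - 1*114))² = (2 + (-17 - 114))² = (2 - 131)² = (-129)² = 16641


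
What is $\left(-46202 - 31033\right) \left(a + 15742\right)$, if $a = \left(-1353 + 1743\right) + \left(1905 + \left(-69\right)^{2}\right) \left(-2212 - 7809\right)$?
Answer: $5158050963690$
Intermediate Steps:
$a = -66799596$ ($a = 390 + \left(1905 + 4761\right) \left(-10021\right) = 390 + 6666 \left(-10021\right) = 390 - 66799986 = -66799596$)
$\left(-46202 - 31033\right) \left(a + 15742\right) = \left(-46202 - 31033\right) \left(-66799596 + 15742\right) = \left(-77235\right) \left(-66783854\right) = 5158050963690$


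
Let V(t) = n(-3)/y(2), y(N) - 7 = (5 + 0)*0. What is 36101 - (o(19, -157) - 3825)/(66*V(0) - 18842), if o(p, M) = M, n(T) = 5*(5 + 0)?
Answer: 2350955385/65122 ≈ 36101.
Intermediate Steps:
y(N) = 7 (y(N) = 7 + (5 + 0)*0 = 7 + 5*0 = 7 + 0 = 7)
n(T) = 25 (n(T) = 5*5 = 25)
V(t) = 25/7
36101 - (o(19, -157) - 3825)/(66*V(0) - 18842) = 36101 - (-157 - 3825)/(66*(25/7) - 18842) = 36101 - (-3982)/(1650/7 - 18842) = 36101 - (-3982)/(-130244/7) = 36101 - (-3982)*(-7)/130244 = 36101 - 1*13937/65122 = 36101 - 13937/65122 = 2350955385/65122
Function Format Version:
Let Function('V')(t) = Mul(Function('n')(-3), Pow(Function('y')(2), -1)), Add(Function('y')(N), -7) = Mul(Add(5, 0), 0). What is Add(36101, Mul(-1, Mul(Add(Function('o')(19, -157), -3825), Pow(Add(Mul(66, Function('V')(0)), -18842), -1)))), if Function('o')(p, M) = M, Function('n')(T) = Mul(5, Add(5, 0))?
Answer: Rational(2350955385, 65122) ≈ 36101.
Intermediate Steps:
Function('y')(N) = 7 (Function('y')(N) = Add(7, Mul(Add(5, 0), 0)) = Add(7, Mul(5, 0)) = Add(7, 0) = 7)
Function('n')(T) = 25 (Function('n')(T) = Mul(5, 5) = 25)
Function('V')(t) = Rational(25, 7) (Function('V')(t) = Mul(25, Pow(7, -1)) = Mul(25, Rational(1, 7)) = Rational(25, 7))
Add(36101, Mul(-1, Mul(Add(Function('o')(19, -157), -3825), Pow(Add(Mul(66, Function('V')(0)), -18842), -1)))) = Add(36101, Mul(-1, Mul(Add(-157, -3825), Pow(Add(Mul(66, Rational(25, 7)), -18842), -1)))) = Add(36101, Mul(-1, Mul(-3982, Pow(Add(Rational(1650, 7), -18842), -1)))) = Add(36101, Mul(-1, Mul(-3982, Pow(Rational(-130244, 7), -1)))) = Add(36101, Mul(-1, Mul(-3982, Rational(-7, 130244)))) = Add(36101, Mul(-1, Rational(13937, 65122))) = Add(36101, Rational(-13937, 65122)) = Rational(2350955385, 65122)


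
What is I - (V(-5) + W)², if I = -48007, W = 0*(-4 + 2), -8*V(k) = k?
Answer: -3072473/64 ≈ -48007.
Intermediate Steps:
V(k) = -k/8
W = 0 (W = 0*(-2) = 0)
I - (V(-5) + W)² = -48007 - (-⅛*(-5) + 0)² = -48007 - (5/8 + 0)² = -48007 - (5/8)² = -48007 - 1*25/64 = -48007 - 25/64 = -3072473/64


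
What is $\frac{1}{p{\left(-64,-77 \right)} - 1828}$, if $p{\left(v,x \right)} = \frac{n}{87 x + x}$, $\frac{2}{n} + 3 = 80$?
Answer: $- \frac{260876}{476881329} \approx -0.00054705$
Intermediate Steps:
$n = \frac{2}{77}$ ($n = \frac{2}{-3 + 80} = \frac{2}{77} \approx 0.025974$)
$p{\left(v,x \right)} = \frac{1}{3388 x}$ ($p{\left(v,x \right)} = \frac{2}{77 \left(87 x + x\right)} = \frac{2}{77 \cdot 88 x} = \frac{2 \frac{1}{88 x}}{77} = \frac{1}{3388 x}$)
$\frac{1}{p{\left(-64,-77 \right)} - 1828} = \frac{1}{\frac{1}{3388 \left(-77\right)} - 1828} = \frac{1}{\frac{1}{3388} \left(- \frac{1}{77}\right) - 1828} = \frac{1}{- \frac{1}{260876} - 1828} = \frac{1}{- \frac{476881329}{260876}} = - \frac{260876}{476881329}$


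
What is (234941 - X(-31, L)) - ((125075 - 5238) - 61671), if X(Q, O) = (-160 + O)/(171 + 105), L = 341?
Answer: 48789719/276 ≈ 1.7677e+5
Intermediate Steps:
X(Q, O) = -40/69 + O/276 (X(Q, O) = (-160 + O)/276 = (-160 + O)*(1/276) = -40/69 + O/276)
(234941 - X(-31, L)) - ((125075 - 5238) - 61671) = (234941 - (-40/69 + (1/276)*341)) - ((125075 - 5238) - 61671) = (234941 - (-40/69 + 341/276)) - (119837 - 61671) = (234941 - 1*181/276) - 1*58166 = (234941 - 181/276) - 58166 = 64843535/276 - 58166 = 48789719/276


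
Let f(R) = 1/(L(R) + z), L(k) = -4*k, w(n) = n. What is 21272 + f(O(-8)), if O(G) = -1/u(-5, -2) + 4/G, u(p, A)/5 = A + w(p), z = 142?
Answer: 107125827/5036 ≈ 21272.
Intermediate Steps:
u(p, A) = 5*A + 5*p (u(p, A) = 5*(A + p) = 5*A + 5*p)
O(G) = 1/35 + 4/G (O(G) = -1/(5*(-2) + 5*(-5)) + 4/G = -1/(-10 - 25) + 4/G = -1/(-35) + 4/G = -1*(-1/35) + 4/G = 1/35 + 4/G)
f(R) = 1/(142 - 4*R) (f(R) = 1/(-4*R + 142) = 1/(142 - 4*R))
21272 + f(O(-8)) = 21272 - 1/(-142 + 4*((1/35)*(140 - 8)/(-8))) = 21272 - 1/(-142 + 4*((1/35)*(-⅛)*132)) = 21272 - 1/(-142 + 4*(-33/70)) = 21272 - 1/(-142 - 66/35) = 21272 - 1/(-5036/35) = 21272 - 1*(-35/5036) = 21272 + 35/5036 = 107125827/5036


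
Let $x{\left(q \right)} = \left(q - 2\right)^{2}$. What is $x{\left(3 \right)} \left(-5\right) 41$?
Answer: $-205$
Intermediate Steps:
$x{\left(q \right)} = \left(-2 + q\right)^{2}$
$x{\left(3 \right)} \left(-5\right) 41 = \left(-2 + 3\right)^{2} \left(-5\right) 41 = 1^{2} \left(-5\right) 41 = 1 \left(-5\right) 41 = \left(-5\right) 41 = -205$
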